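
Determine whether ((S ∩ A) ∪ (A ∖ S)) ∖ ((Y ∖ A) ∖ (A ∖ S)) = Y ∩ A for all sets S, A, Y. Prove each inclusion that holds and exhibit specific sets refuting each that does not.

The sets are not equal: only the reverse inclusion holds.

(⊆) This inclusion fails. Take S = ∅, A = {1}, Y = ∅; then 1 ∈ ((S ∩ A) ∪ (A ∖ S)) ∖ ((Y ∖ A) ∖ (A ∖ S)) but 1 ∉ Y ∩ A.

(⊇) Let x ∈ Y ∩ A. Then either x ∈ A ∩ Y and x ∉ S; or x ∈ S ∩ A ∩ Y. In each case x ∈ ((S ∩ A) ∪ (A ∖ S)) ∖ ((Y ∖ A) ∖ (A ∖ S)), so Y ∩ A ⊆ ((S ∩ A) ∪ (A ∖ S)) ∖ ((Y ∖ A) ∖ (A ∖ S)).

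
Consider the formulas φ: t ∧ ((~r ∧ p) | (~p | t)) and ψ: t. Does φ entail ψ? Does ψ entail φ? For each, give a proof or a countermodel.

[⇐] Assume the antecedent. If p is true, the antecedent forces (p = T, r = F, t = T) or (p = T, r = T, t = T), and t ∧ ((~r ∧ p) | (~p | t)) holds there. If p is false, the antecedent forces (p = F, r = F, t = T) or (p = F, r = T, t = T), and t ∧ ((~r ∧ p) | (~p | t)) holds there. Either way t ∧ ((~r ∧ p) | (~p | t)) holds.

[⇒] Assume the antecedent. If p is true, the antecedent forces (p = T, r = F, t = T) or (p = T, r = T, t = T), and t holds there. If p is false, the antecedent forces (p = F, r = F, t = T) or (p = F, r = T, t = T), and t holds there. Either way t holds.

Both directions hold; the statement is true.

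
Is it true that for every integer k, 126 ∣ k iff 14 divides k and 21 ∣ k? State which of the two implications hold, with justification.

Only the forward direction holds.

Forward direction. If 126 ∣ k, write k = 126q. Since 126 = 9·14, k = 14·(9q), so 14 ∣ k; and since 126 = 6·21, k = 21·(6q), so 21 ∣ k.

Converse. This fails: take k = 42. Both 14 ∣ 42 and 21 ∣ 42, yet 42 is not a multiple of 126 (since 42 = 0·126 + 42), so 126 ∤ 42.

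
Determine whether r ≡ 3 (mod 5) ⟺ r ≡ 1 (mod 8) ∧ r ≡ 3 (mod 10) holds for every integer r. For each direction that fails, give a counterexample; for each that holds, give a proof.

(⇒) fails; (⇐) holds.

(⇒) This fails: r = 3 gives 3 ≡ 3 (mod 5) but 3 ≡ 3 (mod 8), so the conjunction on the right does not hold.

(⇐) Conversely, if r ≡ 1 (mod 8) and r ≡ 3 (mod 10), then by the Chinese remainder theorem r ≡ 33 (mod 40). Since 33 ≡ 3 (mod 5) and 5 ∣ 40, we get r ≡ 3 (mod 5).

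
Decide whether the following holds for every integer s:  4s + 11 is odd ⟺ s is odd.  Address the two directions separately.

(⇐) Suppose s is odd. Since 4 is even, 4s is even for every s, so 4s + 11 has the same parity as 11, which is odd. Hence 4s + 11 is odd.

(⇒) This fails: take s = 6. Then 4s + 11 = 35, which is odd, yet s = 6 is even, not odd.

Not equivalent: only (⇐) holds.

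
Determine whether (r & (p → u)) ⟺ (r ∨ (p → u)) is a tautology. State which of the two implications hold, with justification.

Only the forward implication holds.

(⟸) This fails. Under r = F, u = F, p = F, the left side is false but the right side is true.

(⟹) Assume the antecedent. If r is true, r ∨ (p → u) reduces to true regardless of the other variables. If r is false, the antecedent cannot hold. Either way r ∨ (p → u) holds.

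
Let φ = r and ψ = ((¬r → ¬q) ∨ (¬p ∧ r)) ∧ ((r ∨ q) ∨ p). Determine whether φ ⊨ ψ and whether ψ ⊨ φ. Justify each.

(⇒) holds; (⇐) fails.

Forward direction. Assume the antecedent. If q is true, the antecedent forces (q = T, r = T, p = F) or (q = T, r = T, p = T), and the consequent holds there. If q is false, the antecedent forces (q = F, r = T, p = F) or (q = F, r = T, p = T), and the consequent holds there. Either way the consequent holds.

Converse. This fails. Under q = F, r = F, p = T, the left side is false but the right side is true.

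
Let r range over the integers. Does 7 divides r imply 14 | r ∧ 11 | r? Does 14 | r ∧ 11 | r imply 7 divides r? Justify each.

Not equivalent: only (⇐) holds.

(⟹) This fails: take r = 7. Certainly 7 ∣ 7, but 14 ∤ 7.

(⟸) Suppose 14 ∣ r and 11 ∣ r. Any common multiple of 14 and 11 is a multiple of their lcm; here gcd(14, 11) = 1, so lcm(14, 11) = 14·11 = 154, so 154 ∣ r. Since 7 ∣ 154, it follows that 7 ∣ r.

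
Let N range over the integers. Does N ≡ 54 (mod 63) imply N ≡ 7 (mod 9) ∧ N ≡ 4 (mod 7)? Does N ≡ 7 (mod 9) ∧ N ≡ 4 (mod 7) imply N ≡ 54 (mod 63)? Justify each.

Neither implication holds.

Forward direction. This fails: N = 54 gives 54 ≡ 54 (mod 63) but 54 ≡ 0 (mod 9), so the conjunction on the right does not hold.

Converse. This fails: N = 25 satisfies both congruences on the right (25 ≡ 7 mod 9 and 25 ≡ 4 mod 7) yet 25 ≡ 25 (mod 63), not 54.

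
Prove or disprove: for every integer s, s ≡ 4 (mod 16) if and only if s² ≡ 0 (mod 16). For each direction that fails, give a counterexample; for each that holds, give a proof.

[⇒] Suppose s ≡ 4 (mod 16). Write s = 16j + 4. Then (16j + 4)² = 256j² + 128j + 16 = 16(16j² + 8j + 1) + 0, so s² ≡ 0 (mod 16).

[⇐] This fails: take s = 0. Then 0² = 0 ≡ 0 (mod 16), yet 0 ≡ 0 (mod 16), not 4.

Not equivalent: only (⇒) holds.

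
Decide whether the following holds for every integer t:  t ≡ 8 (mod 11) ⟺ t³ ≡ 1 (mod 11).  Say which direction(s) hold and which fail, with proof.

Both directions fail.

(⇒) This fails: take t = 8. Then 8 ≡ 8 (mod 11), but 8³ = 512 ≡ 6 (mod 11), not 1.

(⇐) This fails: take t = 1. Then 1³ = 1 ≡ 1 (mod 11), yet 1 ≡ 1 (mod 11), not 8.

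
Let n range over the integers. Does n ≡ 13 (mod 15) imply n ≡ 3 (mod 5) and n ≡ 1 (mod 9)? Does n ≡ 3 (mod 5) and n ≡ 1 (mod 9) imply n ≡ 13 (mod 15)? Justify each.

(→) This fails: n = 43 gives 43 ≡ 13 (mod 15) but 43 ≡ 7 (mod 9), so the conjunction on the right does not hold.

(←) Conversely, if n ≡ 3 (mod 5) and n ≡ 1 (mod 9), then by the Chinese remainder theorem n ≡ 28 (mod 45). Since 28 ≡ 13 (mod 15) and 15 ∣ 45, we get n ≡ 13 (mod 15).

Only the converse holds.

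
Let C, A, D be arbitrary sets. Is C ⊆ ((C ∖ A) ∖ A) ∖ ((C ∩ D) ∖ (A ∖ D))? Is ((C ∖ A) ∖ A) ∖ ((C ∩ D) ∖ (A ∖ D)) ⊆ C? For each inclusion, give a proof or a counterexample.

Forward inclusion. This inclusion fails. Take C = {1}, A = {1}, D = ∅; then 1 ∈ C but 1 ∉ ((C ∖ A) ∖ A) ∖ ((C ∩ D) ∖ (A ∖ D)).

Reverse inclusion. Let x ∈ ((C ∖ A) ∖ A) ∖ ((C ∩ D) ∖ (A ∖ D)). Then x ∈ C and x ∉ A, D, from which x ∈ C.

Only the reverse inclusion holds.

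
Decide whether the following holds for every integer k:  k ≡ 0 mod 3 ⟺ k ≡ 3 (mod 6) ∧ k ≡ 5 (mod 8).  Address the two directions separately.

(→) This fails: k = 0 gives 0 ≡ 0 (mod 3) but 0 ≡ 0 (mod 6), so the conjunction on the right does not hold.

(←) Conversely, if k ≡ 3 (mod 6) and k ≡ 5 (mod 8), then by the Chinese remainder theorem k ≡ 21 (mod 24). Since 21 ≡ 0 (mod 3) and 3 ∣ 24, we get k ≡ 0 (mod 3).

Only the converse holds.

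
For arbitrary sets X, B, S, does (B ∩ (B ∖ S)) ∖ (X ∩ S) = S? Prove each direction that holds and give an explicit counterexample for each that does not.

(⊆) This inclusion fails. Take X = ∅, B = {1}, S = ∅; then 1 ∈ (B ∩ (B ∖ S)) ∖ (X ∩ S) but 1 ∉ S.

(⊇) This inclusion fails. Take X = ∅, B = ∅, S = {1}; then 1 ∈ S but 1 ∉ (B ∩ (B ∖ S)) ∖ (X ∩ S).

(⊆) fails and (⊇) fails.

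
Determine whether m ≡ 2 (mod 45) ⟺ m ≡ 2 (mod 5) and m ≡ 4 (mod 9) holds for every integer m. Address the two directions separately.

Both directions fail.

(⇒) This fails: m = 2 gives 2 ≡ 2 (mod 45) but 2 ≡ 2 (mod 9), so the conjunction on the right does not hold.

(⇐) This fails: m = 22 satisfies both congruences on the right (22 ≡ 2 mod 5 and 22 ≡ 4 mod 9) yet 22 ≡ 22 (mod 45), not 2.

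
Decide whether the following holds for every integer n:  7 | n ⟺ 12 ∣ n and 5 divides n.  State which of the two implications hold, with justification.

(⇒) fails and (⇐) fails.

Forward direction. This fails: take n = 7. Certainly 7 ∣ 7, but 12 ∤ 7.

Converse. This fails: take n = 60. Both 12 ∣ 60 and 5 ∣ 60, yet 60 is not a multiple of 7 (since 60 = 8·7 + 4), so 7 ∤ 60.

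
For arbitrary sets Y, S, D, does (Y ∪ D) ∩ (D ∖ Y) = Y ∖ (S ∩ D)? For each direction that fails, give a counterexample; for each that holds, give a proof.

Both inclusions fail.

Forward inclusion. This inclusion fails. Take Y = ∅, S = ∅, D = {1}; then 1 ∈ (Y ∪ D) ∩ (D ∖ Y) but 1 ∉ Y ∖ (S ∩ D).

Reverse inclusion. This inclusion fails. Take Y = {1}, S = ∅, D = ∅; then 1 ∈ Y ∖ (S ∩ D) but 1 ∉ (Y ∪ D) ∩ (D ∖ Y).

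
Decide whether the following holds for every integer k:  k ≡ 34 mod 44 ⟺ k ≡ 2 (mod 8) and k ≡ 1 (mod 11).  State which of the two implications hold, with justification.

(⇒) This fails: k = 78 gives 78 ≡ 34 (mod 44) but 78 ≡ 6 (mod 8), so the conjunction on the right does not hold.

(⇐) Conversely, if k ≡ 2 (mod 8) and k ≡ 1 (mod 11), then by the Chinese remainder theorem k ≡ 34 (mod 88). Since 34 ≡ 34 (mod 44) and 44 ∣ 88, we get k ≡ 34 (mod 44).

Only the reverse direction holds.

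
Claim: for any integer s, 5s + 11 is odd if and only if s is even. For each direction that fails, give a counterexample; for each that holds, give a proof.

Both directions hold.

Converse. Suppose s is even; write s = 2j. Then 5s + 11 = 5·(2j) + 11 = 2·5j + 11, which is odd.

Forward direction. Suppose 5s + 11 is odd. Since 5 is odd, 5s and s have the same parity, so 5s + 11 ≡ s + 11 (mod 2). As 11 is odd, 5s + 11 is odd exactly when s is even. Thus s is even.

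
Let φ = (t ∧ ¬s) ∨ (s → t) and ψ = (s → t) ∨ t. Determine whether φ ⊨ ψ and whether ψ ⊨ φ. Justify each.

Equivalent; both directions hold.

(→) Assume the antecedent. If s is true, the antecedent forces (s = T, t = T), and (s → t) ∨ t holds there. If s is false, (s → t) ∨ t reduces to true regardless of the other variables. Either way (s → t) ∨ t holds.

(←) Assume the antecedent. If s is true, the antecedent forces (s = T, t = T), and (t ∧ ¬s) ∨ (s → t) holds there. If s is false, (t ∧ ¬s) ∨ (s → t) reduces to true regardless of the other variables. Either way (t ∧ ¬s) ∨ (s → t) holds.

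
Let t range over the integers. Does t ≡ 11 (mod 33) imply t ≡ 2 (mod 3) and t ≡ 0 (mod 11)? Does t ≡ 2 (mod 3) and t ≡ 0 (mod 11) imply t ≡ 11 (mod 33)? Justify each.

Converse. If t ≡ 2 (mod 3) and t ≡ 0 (mod 11), then by the Chinese remainder theorem t ≡ 11 (mod 33). This is exactly t ≡ 11 (mod 33).

Forward direction. Suppose t ≡ 11 (mod 33); write t = 33j + 11. Since 3 ∣ 33, reducing mod 3 gives t ≡ 11 ≡ 2 (mod 3); since 11 ∣ 33, reducing mod 11 gives t ≡ 11 ≡ 0 (mod 11).

Both directions hold.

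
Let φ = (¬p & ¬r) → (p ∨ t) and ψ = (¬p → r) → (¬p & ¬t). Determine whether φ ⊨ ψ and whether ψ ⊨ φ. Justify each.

(→) This fails. Under t = F, p = T, r = F, the left side is true but the right side is false.

(←) This fails. Under t = F, p = F, r = F, the left side is false but the right side is true.

Both directions fail.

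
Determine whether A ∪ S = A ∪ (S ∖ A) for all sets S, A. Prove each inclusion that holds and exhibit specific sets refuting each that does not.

(⊆) Let x ∈ A ∪ S. Then either x ∈ S and x ∉ A; or x ∈ A and x ∉ S; or x ∈ S ∩ A. In each case x ∈ A ∪ (S ∖ A), so A ∪ S ⊆ A ∪ (S ∖ A).

(⊇) Let x ∈ A ∪ (S ∖ A). Then either x ∈ S and x ∉ A; or x ∈ A and x ∉ S; or x ∈ S ∩ A. In each case x ∈ A ∪ S, so A ∪ (S ∖ A) ⊆ A ∪ S.

Both inclusions hold.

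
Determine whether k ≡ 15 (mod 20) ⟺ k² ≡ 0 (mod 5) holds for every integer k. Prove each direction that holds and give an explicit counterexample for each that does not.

Not equivalent: only (⇒) holds.

(→) Suppose k ≡ 15 (mod 20). Then k² ≡ 15² = 225 (mod 20), and since 5 ∣ 20, also k² ≡ 0 (mod 5).

(←) This fails: take k = 0. Then 0² = 0 ≡ 0 (mod 5), yet 0 ≡ 0 (mod 20), not 15.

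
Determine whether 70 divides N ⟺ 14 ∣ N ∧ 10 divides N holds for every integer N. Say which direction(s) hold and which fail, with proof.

Both directions hold; the statement is true.

Forward direction. If 70 ∣ N, write N = 70q. Since 70 = 5·14, N = 14·(5q), so 14 ∣ N; and since 70 = 7·10, N = 10·(7q), so 10 ∣ N.

Converse. Suppose 14 ∣ N and 10 ∣ N. Any common multiple of 14 and 10 is a multiple of their lcm; here lcm(14, 10) = 14·10/gcd(14, 10) = 140/2 = 70, so 70 ∣ N.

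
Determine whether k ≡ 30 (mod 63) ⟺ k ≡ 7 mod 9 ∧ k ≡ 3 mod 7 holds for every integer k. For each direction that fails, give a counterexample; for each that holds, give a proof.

Neither implication holds.

[⇒] This fails: k = 30 gives 30 ≡ 30 (mod 63) but 30 ≡ 3 (mod 9), so the conjunction on the right does not hold.

[⇐] This fails: k = 52 satisfies both congruences on the right (52 ≡ 7 mod 9 and 52 ≡ 3 mod 7) yet 52 ≡ 52 (mod 63), not 30.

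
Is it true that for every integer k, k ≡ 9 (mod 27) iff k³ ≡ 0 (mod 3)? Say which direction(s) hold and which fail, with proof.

Only the forward direction holds.

(←) This fails: take k = 0. Then 0³ = 0 ≡ 0 (mod 3), yet 0 ≡ 0 (mod 27), not 9.

(→) Suppose k ≡ 9 (mod 27). Then k³ ≡ 9³ = 729 (mod 27), and since 3 ∣ 27, also k³ ≡ 0 (mod 3).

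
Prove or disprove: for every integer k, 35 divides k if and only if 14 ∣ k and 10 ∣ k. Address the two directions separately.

The forward direction fails; the converse holds.

(⟹) This fails: take k = 35. Certainly 35 ∣ 35, but 14 ∤ 35.

(⟸) Suppose 14 ∣ k and 10 ∣ k. Any common multiple of 14 and 10 is a multiple of their lcm; here lcm(14, 10) = 14·10/gcd(14, 10) = 140/2 = 70, so 70 ∣ k. Since 35 ∣ 70, it follows that 35 ∣ k.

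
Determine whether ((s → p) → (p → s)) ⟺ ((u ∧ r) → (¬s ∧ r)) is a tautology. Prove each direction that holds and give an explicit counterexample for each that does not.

(⇒) fails and (⇐) fails.

(⇒) This fails. Under s = T, r = T, u = T, p = F, the left side is true but the right side is false.

(⇐) This fails. Under s = F, r = F, u = F, p = T, the left side is false but the right side is true.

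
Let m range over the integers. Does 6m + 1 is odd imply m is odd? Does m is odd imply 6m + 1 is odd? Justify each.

The forward direction fails; the converse holds.

(⇒) This fails: take m = 2. Then 6m + 1 = 13, which is odd, yet m = 2 is even, not odd.

(⇐) Suppose m is odd. Since 6 is even, 6m is even for every m, so 6m + 1 has the same parity as 1, which is odd. Hence 6m + 1 is odd.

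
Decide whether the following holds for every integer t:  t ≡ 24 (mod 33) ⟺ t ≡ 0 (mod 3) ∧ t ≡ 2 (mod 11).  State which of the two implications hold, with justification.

Both directions hold; the statement is true.

(⇒) Suppose t ≡ 24 (mod 33); write t = 33j + 24. Since 3 ∣ 33, reducing mod 3 gives t ≡ 24 ≡ 0 (mod 3); since 11 ∣ 33, reducing mod 11 gives t ≡ 24 ≡ 2 (mod 11).

(⇐) Conversely, if t ≡ 0 (mod 3) and t ≡ 2 (mod 11), then by the Chinese remainder theorem t ≡ 24 (mod 33). This is exactly t ≡ 24 (mod 33).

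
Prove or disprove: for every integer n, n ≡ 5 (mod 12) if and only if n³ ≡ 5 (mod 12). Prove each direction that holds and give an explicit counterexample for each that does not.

Both directions hold.

Forward direction. Suppose n ≡ 5 (mod 12). Write n = 12j + 5. Then (12j + 5)³ = 1728j³ + 2160j² + 900j + 125 = 12(144j³ + 180j² + 75j + 10) + 5, so n³ ≡ 5 (mod 12).

Converse. For the converse, argue contrapositively. If n ≢ 5 (mod 12), then n is congruent to one of 0, 1, 2, 3, 4, 6, 7, 8, 9, 10, 11 modulo 12, and these give n³ ≡ 0, 1, 8, 3, 4, 0, 7, 8, 9, 4, 11 respectively — never 5.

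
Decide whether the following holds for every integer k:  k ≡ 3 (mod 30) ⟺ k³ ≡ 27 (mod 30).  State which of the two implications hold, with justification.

Both directions hold; the statement is true.

(⟹) Suppose k ≡ 3 (mod 30). Write k = 30j + 3. Then (30j + 3)³ = 27000j³ + 8100j² + 810j + 27 = 30(900j³ + 270j² + 27j) + 27, so k³ ≡ 27 (mod 30).

(⟸) Conversely, suppose k³ ≡ 27 (mod 30). The only residue r in {0, …, 29} with r³ ≡ 27 (mod 30) is r = 3, so k ≡ 3 (mod 30).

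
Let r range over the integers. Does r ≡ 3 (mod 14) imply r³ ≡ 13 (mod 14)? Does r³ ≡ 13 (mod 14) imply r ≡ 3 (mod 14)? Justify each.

(⟹) Suppose r ≡ 3 (mod 14). Write r = 14j + 3. Then (14j + 3)³ = 2744j³ + 1764j² + 378j + 27 = 14(196j³ + 126j² + 27j + 1) + 13, so r³ ≡ 13 (mod 14).

(⟸) This fails: take r = 5. Then 5³ = 125 ≡ 13 (mod 14), yet 5 ≡ 5 (mod 14), not 3.

(⇒) holds; (⇐) fails.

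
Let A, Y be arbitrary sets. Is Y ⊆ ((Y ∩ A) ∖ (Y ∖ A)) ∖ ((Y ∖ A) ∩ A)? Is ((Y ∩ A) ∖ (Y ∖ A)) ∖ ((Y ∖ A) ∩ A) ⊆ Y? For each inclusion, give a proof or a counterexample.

(⊆) This inclusion fails. Take A = ∅, Y = {1}; then 1 ∈ Y but 1 ∉ ((Y ∩ A) ∖ (Y ∖ A)) ∖ ((Y ∖ A) ∩ A).

(⊇) Let x ∈ ((Y ∩ A) ∖ (Y ∖ A)) ∖ ((Y ∖ A) ∩ A). Then x ∈ A ∩ Y, from which x ∈ Y.

The sets are not equal: only the reverse inclusion holds.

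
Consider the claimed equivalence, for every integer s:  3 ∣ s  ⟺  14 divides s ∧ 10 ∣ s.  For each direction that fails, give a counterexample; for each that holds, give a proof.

Neither direction holds.

(⇒) This fails: take s = 3. Certainly 3 ∣ 3, but 14 ∤ 3.

(⇐) This fails: take s = 70. Both 14 ∣ 70 and 10 ∣ 70, yet 70 is not a multiple of 3 (since 70 = 23·3 + 1), so 3 ∤ 70.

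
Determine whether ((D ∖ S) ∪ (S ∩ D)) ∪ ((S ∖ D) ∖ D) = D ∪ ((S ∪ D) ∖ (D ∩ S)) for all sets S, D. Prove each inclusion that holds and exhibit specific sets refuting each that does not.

(⟹) Let x ∈ ((D ∖ S) ∪ (S ∩ D)) ∪ ((S ∖ D) ∖ D). Then either x ∈ S and x ∉ D; or x ∈ D and x ∉ S; or x ∈ S ∩ D. In each case x ∈ D ∪ ((S ∪ D) ∖ (D ∩ S)), so ((D ∖ S) ∪ (S ∩ D)) ∪ ((S ∖ D) ∖ D) ⊆ D ∪ ((S ∪ D) ∖ (D ∩ S)).

(⟸) Let x ∈ D ∪ ((S ∪ D) ∖ (D ∩ S)). Then either x ∈ S and x ∉ D; or x ∈ D and x ∉ S; or x ∈ S ∩ D. In each case x ∈ ((D ∖ S) ∪ (S ∩ D)) ∪ ((S ∖ D) ∖ D), so D ∪ ((S ∪ D) ∖ (D ∩ S)) ⊆ ((D ∖ S) ∪ (S ∩ D)) ∪ ((S ∖ D) ∖ D).

The two sets are equal.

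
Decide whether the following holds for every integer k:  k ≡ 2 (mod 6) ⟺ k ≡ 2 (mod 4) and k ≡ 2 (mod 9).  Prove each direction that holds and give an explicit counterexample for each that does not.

(⇒) This fails: k = 32 gives 32 ≡ 2 (mod 6) but 32 ≡ 0 (mod 4), so the conjunction on the right does not hold.

(⇐) Conversely, if k ≡ 2 (mod 4) and k ≡ 2 (mod 9), then by the Chinese remainder theorem k ≡ 2 (mod 36). Since 2 ≡ 2 (mod 6) and 6 ∣ 36, we get k ≡ 2 (mod 6).

Only the converse holds.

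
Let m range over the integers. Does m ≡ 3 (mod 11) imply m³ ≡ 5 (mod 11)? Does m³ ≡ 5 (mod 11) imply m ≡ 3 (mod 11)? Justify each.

Forward direction. Suppose m ≡ 3 (mod 11). Write m = 11j + 3. Then (11j + 3)³ = 1331j³ + 1089j² + 297j + 27 = 11(121j³ + 99j² + 27j + 2) + 5, so m³ ≡ 5 (mod 11).

Converse. For the converse, argue contrapositively. If m ≢ 3 (mod 11), then m is congruent to one of 0, 1, 2, 4, 5, 6, 7, 8, 9, 10 modulo 11, and these give m³ ≡ 0, 1, 8, 9, 4, 7, 2, 6, 3, 10 respectively — never 5.

Both directions hold.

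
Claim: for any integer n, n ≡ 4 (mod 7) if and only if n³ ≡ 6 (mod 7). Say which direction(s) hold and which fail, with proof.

Neither direction holds.

(⟹) This fails: take n = 4. Then 4 ≡ 4 (mod 7), but 4³ = 64 ≡ 1 (mod 7), not 6.

(⟸) This fails: take n = 3. Then 3³ = 27 ≡ 6 (mod 7), yet 3 ≡ 3 (mod 7), not 4.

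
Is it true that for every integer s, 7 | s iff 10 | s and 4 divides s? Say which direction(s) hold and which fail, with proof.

(→) This fails: take s = 7. Certainly 7 ∣ 7, but 10 ∤ 7.

(←) This fails: take s = 20. Both 10 ∣ 20 and 4 ∣ 20, yet 20 is not a multiple of 7 (since 20 = 2·7 + 6), so 7 ∤ 20.

(⇒) fails and (⇐) fails.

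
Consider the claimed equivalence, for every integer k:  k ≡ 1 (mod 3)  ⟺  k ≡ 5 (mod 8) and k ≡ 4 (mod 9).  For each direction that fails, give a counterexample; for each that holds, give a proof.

[⇒] This fails: k = 1 gives 1 ≡ 1 (mod 3) but 1 ≡ 1 (mod 8), so the conjunction on the right does not hold.

[⇐] Conversely, if k ≡ 5 (mod 8) and k ≡ 4 (mod 9), then by the Chinese remainder theorem k ≡ 13 (mod 72). Since 13 ≡ 1 (mod 3) and 3 ∣ 72, we get k ≡ 1 (mod 3).

Not equivalent: only (⇐) holds.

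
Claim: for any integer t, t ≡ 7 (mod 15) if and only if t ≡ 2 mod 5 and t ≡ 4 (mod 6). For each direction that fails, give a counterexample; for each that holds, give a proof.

The forward direction fails; the converse holds.

(←) If t ≡ 2 (mod 5) and t ≡ 4 (mod 6), then by the Chinese remainder theorem t ≡ 22 (mod 30). Since 22 ≡ 7 (mod 15) and 15 ∣ 30, we get t ≡ 7 (mod 15).

(→) This fails: t = 7 gives 7 ≡ 7 (mod 15) but 7 ≡ 1 (mod 6), so the conjunction on the right does not hold.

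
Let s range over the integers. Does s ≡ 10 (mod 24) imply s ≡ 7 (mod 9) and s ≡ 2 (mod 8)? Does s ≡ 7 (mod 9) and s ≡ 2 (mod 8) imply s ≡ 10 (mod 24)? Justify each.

Forward direction. This fails: s = 10 gives 10 ≡ 10 (mod 24) but 10 ≡ 1 (mod 9), so the conjunction on the right does not hold.

Converse. If s ≡ 7 (mod 9) and s ≡ 2 (mod 8), then by the Chinese remainder theorem s ≡ 34 (mod 72). Since 34 ≡ 10 (mod 24) and 24 ∣ 72, we get s ≡ 10 (mod 24).

The forward direction fails; the converse holds.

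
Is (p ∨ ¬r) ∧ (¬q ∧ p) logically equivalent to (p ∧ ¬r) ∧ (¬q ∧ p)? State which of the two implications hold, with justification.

(→) This fails. Under q = F, r = T, p = T, the left side is true but the right side is false.

(←) Assume the antecedent. If q is true, the antecedent cannot hold. If q is false, the antecedent forces (q = F, r = F, p = T), and (p ∨ ¬r) ∧ (¬q ∧ p) holds there. Either way (p ∨ ¬r) ∧ (¬q ∧ p) holds.

The forward direction fails; the converse holds.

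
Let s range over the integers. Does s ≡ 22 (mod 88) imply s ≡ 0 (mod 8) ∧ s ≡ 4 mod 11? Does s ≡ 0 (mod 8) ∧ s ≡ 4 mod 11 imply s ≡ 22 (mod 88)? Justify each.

Neither direction holds.

(⇒) This fails: s = 22 gives 22 ≡ 22 (mod 88) but 22 ≡ 6 (mod 8), so the conjunction on the right does not hold.

(⇐) This fails: s = 48 satisfies both congruences on the right (48 ≡ 0 mod 8 and 48 ≡ 4 mod 11) yet 48 ≡ 48 (mod 88), not 22.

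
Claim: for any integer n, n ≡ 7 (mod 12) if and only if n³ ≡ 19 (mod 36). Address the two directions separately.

Both directions hold; the statement is true.

(⟸) The residues r modulo 36 with r³ ≡ 19 (mod 36) are exactly {7, 19, 31}, and each is ≡ 7 (mod 12).

(⟹) Suppose n ≡ 7 (mod 12). Working modulo 36, n ∈ {7, 19, 31}; for each such r, r³ ≡ 19 (mod 36).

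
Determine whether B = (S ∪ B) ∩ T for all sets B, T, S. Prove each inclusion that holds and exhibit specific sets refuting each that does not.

Both inclusions fail.

(⟹) This inclusion fails. Take B = {1}, T = ∅, S = ∅; then 1 ∈ B but 1 ∉ (S ∪ B) ∩ T.

(⟸) This inclusion fails. Take B = ∅, T = {1}, S = {1}; then 1 ∈ (S ∪ B) ∩ T but 1 ∉ B.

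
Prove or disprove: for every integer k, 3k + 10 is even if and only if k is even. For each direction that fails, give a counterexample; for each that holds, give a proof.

Forward direction. Suppose 3k + 10 is even. Since 3 is odd, 3k and k have the same parity, so 3k + 10 ≡ k + 10 (mod 2). As 10 is even, 3k + 10 is even exactly when k is even. Thus k is even.

Converse. Suppose k is even; write k = 2j. Then 3k + 10 = 3·(2j) + 10 = 2·3j + 10, which is even.

Both directions hold; the statement is true.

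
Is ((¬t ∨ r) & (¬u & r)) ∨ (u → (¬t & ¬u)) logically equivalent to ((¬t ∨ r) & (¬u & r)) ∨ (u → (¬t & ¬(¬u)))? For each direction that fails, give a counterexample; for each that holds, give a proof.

The forward direction holds; the converse fails.

(⟹) Assume the antecedent. If t is true, the antecedent forces (t = T, u = F, r = F) or (t = T, u = F, r = T), and the consequent holds there. If t is false, the consequent reduces to true regardless of the other variables. Either way the consequent holds.

(⟸) This fails. Under t = F, u = T, r = F, the left side is false but the right side is true.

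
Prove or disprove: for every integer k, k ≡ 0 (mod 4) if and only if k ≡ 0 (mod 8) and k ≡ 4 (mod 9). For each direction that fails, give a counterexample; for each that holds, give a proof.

(⇒) This fails: k = 0 gives 0 ≡ 0 (mod 4) but 0 ≡ 0 (mod 9), so the conjunction on the right does not hold.

(⇐) Conversely, if k ≡ 0 (mod 8) and k ≡ 4 (mod 9), then by the Chinese remainder theorem k ≡ 40 (mod 72). Since 40 ≡ 0 (mod 4) and 4 ∣ 72, we get k ≡ 0 (mod 4).

The forward direction fails; the converse holds.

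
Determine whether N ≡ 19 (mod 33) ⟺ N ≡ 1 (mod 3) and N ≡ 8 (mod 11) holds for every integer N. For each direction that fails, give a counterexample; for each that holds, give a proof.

Both directions hold.

(⟸) If N ≡ 1 (mod 3) and N ≡ 8 (mod 11), then by the Chinese remainder theorem N ≡ 19 (mod 33). This is exactly N ≡ 19 (mod 33).

(⟹) Suppose N ≡ 19 (mod 33); write N = 33j + 19. Since 3 ∣ 33, reducing mod 3 gives N ≡ 19 ≡ 1 (mod 3); since 11 ∣ 33, reducing mod 11 gives N ≡ 19 ≡ 8 (mod 11).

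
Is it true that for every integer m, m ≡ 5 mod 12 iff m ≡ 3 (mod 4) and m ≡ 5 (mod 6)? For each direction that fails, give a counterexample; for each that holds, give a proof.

[⇒] This fails: m = 5 gives 5 ≡ 5 (mod 12) but 5 ≡ 1 (mod 4), so the conjunction on the right does not hold.

[⇐] This fails: m = 11 satisfies both congruences on the right (11 ≡ 3 mod 4 and 11 ≡ 5 mod 6) yet 11 ≡ 11 (mod 12), not 5.

Both directions fail.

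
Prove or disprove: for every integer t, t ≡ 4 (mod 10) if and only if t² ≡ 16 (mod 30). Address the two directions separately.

Neither implication holds.

[⇒] This fails: take t = 24. Then 24 ≡ 4 (mod 10), but 24² = 576 ≡ 6 (mod 30), not 16.

[⇐] This fails: take t = 16. Then 16² = 256 ≡ 16 (mod 30), yet 16 ≡ 6 (mod 10), not 4.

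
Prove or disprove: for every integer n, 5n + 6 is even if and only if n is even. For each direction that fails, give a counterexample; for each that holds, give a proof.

[⇐] Suppose n is even; write n = 2j. Then 5n + 6 = 5·(2j) + 6 = 2·5j + 6, which is even.

[⇒] Suppose 5n + 6 is even. Since 5 is odd, 5n and n have the same parity, so 5n + 6 ≡ n + 6 (mod 2). As 6 is even, 5n + 6 is even exactly when n is even. Thus n is even.

Both directions hold.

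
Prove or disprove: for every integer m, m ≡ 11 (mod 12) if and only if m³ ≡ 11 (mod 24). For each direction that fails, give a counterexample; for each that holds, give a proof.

[⇒] This fails: take m = 23. Then 23 ≡ 11 (mod 12), but 23³ = 12167 ≡ 23 (mod 24), not 11.

[⇐] Conversely, the residues r modulo 24 with r³ ≡ 11 (mod 24) are exactly {11}, and each is ≡ 11 (mod 12).

Not equivalent: only (⇐) holds.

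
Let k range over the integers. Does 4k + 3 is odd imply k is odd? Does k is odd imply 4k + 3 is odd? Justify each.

Only the converse holds.

[⇒] This fails: take k = 2. Then 4k + 3 = 11, which is odd, yet k = 2 is even, not odd.

[⇐] Suppose k is odd. Since 4 is even, 4k is even for every k, so 4k + 3 has the same parity as 3, which is odd. Hence 4k + 3 is odd.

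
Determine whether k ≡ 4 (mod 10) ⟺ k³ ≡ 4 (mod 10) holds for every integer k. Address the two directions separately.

Forward direction. Suppose k ≡ 4 (mod 10). Write k = 10j + 4. Then (10j + 4)³ = 1000j³ + 1200j² + 480j + 64 = 10(100j³ + 120j² + 48j + 6) + 4, so k³ ≡ 4 (mod 10).

Converse. Suppose k³ ≡ 4 (mod 10). The only residue r in {0, …, 9} with r³ ≡ 4 (mod 10) is r = 4, so k ≡ 4 (mod 10).

Both directions hold.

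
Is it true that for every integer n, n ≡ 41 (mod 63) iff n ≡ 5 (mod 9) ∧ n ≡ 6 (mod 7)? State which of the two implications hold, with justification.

Equivalent; both directions hold.

Forward direction. Suppose n ≡ 41 (mod 63); write n = 63j + 41. Since 9 ∣ 63, reducing mod 9 gives n ≡ 41 ≡ 5 (mod 9); since 7 ∣ 63, reducing mod 7 gives n ≡ 41 ≡ 6 (mod 7).

Converse. If n ≡ 5 (mod 9) and n ≡ 6 (mod 7), then by the Chinese remainder theorem n ≡ 41 (mod 63). This is exactly n ≡ 41 (mod 63).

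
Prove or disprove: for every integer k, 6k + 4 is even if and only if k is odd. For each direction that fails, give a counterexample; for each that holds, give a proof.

Not equivalent: only (⇐) holds.

(⟹) This fails: take k = 6. Then 6k + 4 = 40, which is even, yet k = 6 is even, not odd.

(⟸) Suppose k is odd. Since 6 is even, 6k is even for every k, so 6k + 4 has the same parity as 4, which is even. Hence 6k + 4 is even.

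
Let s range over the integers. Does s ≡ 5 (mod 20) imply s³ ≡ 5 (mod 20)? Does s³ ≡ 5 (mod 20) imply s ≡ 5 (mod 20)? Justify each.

Forward direction. Suppose s ≡ 5 (mod 20). Write s = 20j + 5. Then (20j + 5)³ = 8000j³ + 6000j² + 1500j + 125 = 20(400j³ + 300j² + 75j + 6) + 5, so s³ ≡ 5 (mod 20).

Converse. Suppose s³ ≡ 5 (mod 20). The only residue r in {0, …, 19} with r³ ≡ 5 (mod 20) is r = 5, so s ≡ 5 (mod 20).

Both implications hold.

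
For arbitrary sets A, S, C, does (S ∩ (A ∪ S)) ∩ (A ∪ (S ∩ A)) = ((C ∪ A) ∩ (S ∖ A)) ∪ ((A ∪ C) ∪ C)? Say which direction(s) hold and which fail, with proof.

The sets are not equal: only the forward inclusion holds.

Reverse inclusion. This inclusion fails. Take A = {1}, S = ∅, C = ∅; then 1 ∈ ((C ∪ A) ∩ (S ∖ A)) ∪ ((A ∪ C) ∪ C) but 1 ∉ (S ∩ (A ∪ S)) ∩ (A ∪ (S ∩ A)).

Forward inclusion. Let x ∈ (S ∩ (A ∪ S)) ∩ (A ∪ (S ∩ A)). Then either x ∈ A ∩ S and x ∉ C; or x ∈ A ∩ S ∩ C. In each case x ∈ ((C ∪ A) ∩ (S ∖ A)) ∪ ((A ∪ C) ∪ C), so (S ∩ (A ∪ S)) ∩ (A ∪ (S ∩ A)) ⊆ ((C ∪ A) ∩ (S ∖ A)) ∪ ((A ∪ C) ∪ C).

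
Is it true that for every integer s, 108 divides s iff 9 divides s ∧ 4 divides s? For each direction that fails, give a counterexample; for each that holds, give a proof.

Only the forward implication holds.

(⇒) If 108 ∣ s, write s = 108q. Since 108 = 12·9, s = 9·(12q), so 9 ∣ s; and since 108 = 27·4, s = 4·(27q), so 4 ∣ s.

(⇐) This fails: take s = 36. Both 9 ∣ 36 and 4 ∣ 36, yet 36 is not a multiple of 108 (since 36 = 0·108 + 36), so 108 ∤ 36.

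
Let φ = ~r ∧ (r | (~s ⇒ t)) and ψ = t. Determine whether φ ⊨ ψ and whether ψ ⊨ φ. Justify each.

(⇒) This fails. Under r = F, t = F, s = T, the left side is true but the right side is false.

(⇐) This fails. Under r = T, t = T, s = F, the left side is false but the right side is true.

Neither implication holds.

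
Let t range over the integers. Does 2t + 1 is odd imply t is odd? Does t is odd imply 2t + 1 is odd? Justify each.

(⇒) This fails: take t = 0. Then 2t + 1 = 1, which is odd, yet t = 0 is even, not odd.

(⇐) Suppose t is odd. Since 2 is even, 2t is even for every t, so 2t + 1 has the same parity as 1, which is odd. Hence 2t + 1 is odd.

(⇒) fails; (⇐) holds.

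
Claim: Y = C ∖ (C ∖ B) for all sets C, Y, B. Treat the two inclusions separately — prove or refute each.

Forward inclusion. This inclusion fails. Take C = ∅, Y = {1}, B = ∅; then 1 ∈ Y but 1 ∉ C ∖ (C ∖ B).

Reverse inclusion. This inclusion fails. Take C = {1}, Y = ∅, B = {1}; then 1 ∈ C ∖ (C ∖ B) but 1 ∉ Y.

Neither inclusion holds.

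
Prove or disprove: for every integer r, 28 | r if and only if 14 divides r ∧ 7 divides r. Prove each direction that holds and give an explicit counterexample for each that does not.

(⇒) holds; (⇐) fails.

(⟹) If 28 ∣ r, write r = 28q. Since 28 = 2·14, r = 14·(2q), so 14 ∣ r; and since 28 = 4·7, r = 7·(4q), so 7 ∣ r.

(⟸) This fails: take r = 14. Both 14 ∣ 14 and 7 ∣ 14, yet 14 is not a multiple of 28 (since 14 = 0·28 + 14), so 28 ∤ 14.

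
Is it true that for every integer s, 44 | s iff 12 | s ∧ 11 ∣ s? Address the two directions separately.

Not equivalent: only (⇐) holds.

[⇒] This fails: take s = 44. Certainly 44 ∣ 44, but 12 ∤ 44.

[⇐] Suppose 12 ∣ s and 11 ∣ s. Any common multiple of 12 and 11 is a multiple of their lcm; here gcd(12, 11) = 1, so lcm(12, 11) = 12·11 = 132, so 132 ∣ s. Since 44 ∣ 132, it follows that 44 ∣ s.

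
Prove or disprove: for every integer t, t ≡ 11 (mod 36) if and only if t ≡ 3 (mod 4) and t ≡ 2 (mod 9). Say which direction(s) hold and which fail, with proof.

Both implications hold.

(⟹) Suppose t ≡ 11 (mod 36); write t = 36j + 11. Since 4 ∣ 36, reducing mod 4 gives t ≡ 11 ≡ 3 (mod 4); since 9 ∣ 36, reducing mod 9 gives t ≡ 11 ≡ 2 (mod 9).

(⟸) Conversely, if t ≡ 3 (mod 4) and t ≡ 2 (mod 9), then by the Chinese remainder theorem t ≡ 11 (mod 36). This is exactly t ≡ 11 (mod 36).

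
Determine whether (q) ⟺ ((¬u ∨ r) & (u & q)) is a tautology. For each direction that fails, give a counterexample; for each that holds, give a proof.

Only the converse holds.

Forward direction. This fails. Under q = T, u = F, r = F, the left side is true but the right side is false.

Converse. Assume the antecedent. If q is true, q reduces to true regardless of the other variables. If q is false, the antecedent cannot hold. Either way q holds.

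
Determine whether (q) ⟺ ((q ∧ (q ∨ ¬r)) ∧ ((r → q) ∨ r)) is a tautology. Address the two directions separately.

Both directions hold; the statement is true.

(⟹) Assume the antecedent. If q is true, (q ∧ (q ∨ ¬r)) ∧ ((r → q) ∨ r) reduces to true regardless of the other variables. If q is false, the antecedent cannot hold. Either way (q ∧ (q ∨ ¬r)) ∧ ((r → q) ∨ r) holds.

(⟸) Assume the antecedent. If q is true, q reduces to true regardless of the other variables. If q is false, the antecedent cannot hold. Either way q holds.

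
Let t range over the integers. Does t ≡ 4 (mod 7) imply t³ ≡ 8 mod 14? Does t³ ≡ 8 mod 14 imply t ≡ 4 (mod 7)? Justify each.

(→) This fails: take t = 11. Then 11 ≡ 4 (mod 7), but 11³ = 1331 ≡ 1 (mod 14), not 8.

(←) This fails: take t = 2. Then 2³ = 8 ≡ 8 (mod 14), yet 2 ≡ 2 (mod 7), not 4.

Neither direction holds.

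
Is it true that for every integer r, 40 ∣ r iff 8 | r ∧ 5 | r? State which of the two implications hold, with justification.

Both directions hold.

(→) If 40 ∣ r, write r = 40q. Since 40 = 5·8, r = 8·(5q), so 8 ∣ r; and since 40 = 8·5, r = 5·(8q), so 5 ∣ r.

(←) Suppose 8 ∣ r and 5 ∣ r. Any common multiple of 8 and 5 is a multiple of their lcm; here gcd(8, 5) = 1, so lcm(8, 5) = 8·5 = 40, so 40 ∣ r.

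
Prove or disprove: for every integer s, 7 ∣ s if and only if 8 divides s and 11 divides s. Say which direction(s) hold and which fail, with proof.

[⇒] This fails: take s = 7. Certainly 7 ∣ 7, but 8 ∤ 7.

[⇐] This fails: take s = 88. Both 8 ∣ 88 and 11 ∣ 88, yet 88 is not a multiple of 7 (since 88 = 12·7 + 4), so 7 ∤ 88.

Neither direction holds.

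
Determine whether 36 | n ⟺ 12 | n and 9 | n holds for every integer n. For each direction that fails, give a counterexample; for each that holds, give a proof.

Equivalent; both directions hold.

[⇐] Suppose 12 ∣ n and 9 ∣ n. Any common multiple of 12 and 9 is a multiple of their lcm; here lcm(12, 9) = 12·9/gcd(12, 9) = 108/3 = 36, so 36 ∣ n.

[⇒] If 36 ∣ n, write n = 36q. Since 36 = 3·12, n = 12·(3q), so 12 ∣ n; and since 36 = 4·9, n = 9·(4q), so 9 ∣ n.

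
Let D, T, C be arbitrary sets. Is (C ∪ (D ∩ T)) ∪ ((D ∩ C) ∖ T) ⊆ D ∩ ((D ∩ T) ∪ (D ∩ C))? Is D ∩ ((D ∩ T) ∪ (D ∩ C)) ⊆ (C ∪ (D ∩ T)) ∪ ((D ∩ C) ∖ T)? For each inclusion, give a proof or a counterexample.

Only the reverse inclusion holds.

(⊆) This inclusion fails. Take D = ∅, T = ∅, C = {1}; then 1 ∈ (C ∪ (D ∩ T)) ∪ ((D ∩ C) ∖ T) but 1 ∉ D ∩ ((D ∩ T) ∪ (D ∩ C)).

(⊇) Let x ∈ D ∩ ((D ∩ T) ∪ (D ∩ C)). Then either x ∈ D ∩ T and x ∉ C; or x ∈ D ∩ C and x ∉ T; or x ∈ D ∩ T ∩ C. In each case x ∈ (C ∪ (D ∩ T)) ∪ ((D ∩ C) ∖ T), so D ∩ ((D ∩ T) ∪ (D ∩ C)) ⊆ (C ∪ (D ∩ T)) ∪ ((D ∩ C) ∖ T).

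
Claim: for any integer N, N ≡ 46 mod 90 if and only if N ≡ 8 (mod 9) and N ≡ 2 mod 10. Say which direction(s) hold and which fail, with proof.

Neither implication holds.

[⇒] This fails: N = 46 gives 46 ≡ 46 (mod 90) but 46 ≡ 1 (mod 9), so the conjunction on the right does not hold.

[⇐] This fails: N = 62 satisfies both congruences on the right (62 ≡ 8 mod 9 and 62 ≡ 2 mod 10) yet 62 ≡ 62 (mod 90), not 46.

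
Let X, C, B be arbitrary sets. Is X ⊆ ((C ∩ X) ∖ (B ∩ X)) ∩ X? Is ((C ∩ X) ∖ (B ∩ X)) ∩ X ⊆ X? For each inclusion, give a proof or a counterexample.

Only the reverse inclusion holds.

(⟹) This inclusion fails. Take X = {1}, C = ∅, B = ∅; then 1 ∈ X but 1 ∉ ((C ∩ X) ∖ (B ∩ X)) ∩ X.

(⟸) Let x ∈ ((C ∩ X) ∖ (B ∩ X)) ∩ X. Then x ∈ X ∩ C and x ∉ B, from which x ∈ X.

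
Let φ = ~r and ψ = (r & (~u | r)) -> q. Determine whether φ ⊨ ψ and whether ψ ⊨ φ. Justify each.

Only the forward direction holds.

(⟹) Assume the antecedent. If q is true, (r & (~u | r)) -> q reduces to true regardless of the other variables. If q is false, the antecedent forces (q = F, u = F, r = F) or (q = F, u = T, r = F), and (r & (~u | r)) -> q holds there. Either way (r & (~u | r)) -> q holds.

(⟸) This fails. Under q = T, u = F, r = T, the left side is false but the right side is true.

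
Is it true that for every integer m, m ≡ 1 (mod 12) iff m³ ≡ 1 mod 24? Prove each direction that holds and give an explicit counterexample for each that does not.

The forward direction fails; the converse holds.

[⇐] The residues r modulo 24 with r³ ≡ 1 (mod 24) are exactly {1}, and each is ≡ 1 (mod 12).

[⇒] This fails: take m = 13. Then 13 ≡ 1 (mod 12), but 13³ = 2197 ≡ 13 (mod 24), not 1.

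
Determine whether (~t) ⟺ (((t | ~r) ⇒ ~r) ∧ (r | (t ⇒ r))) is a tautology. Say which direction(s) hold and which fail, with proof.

The biconditional holds.

(⇒) Assume the antecedent. If r is true, the antecedent forces (r = T, t = F), and the consequent holds there. If r is false, the antecedent forces (r = F, t = F), and the consequent holds there. Either way the consequent holds.

(⇐) Assume the antecedent. If r is true, the antecedent forces (r = T, t = F), and ~t holds there. If r is false, the antecedent forces (r = F, t = F), and ~t holds there. Either way ~t holds.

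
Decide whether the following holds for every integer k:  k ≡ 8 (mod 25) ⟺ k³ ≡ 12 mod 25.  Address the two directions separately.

The biconditional holds.

(←) Suppose k³ ≡ 12 (mod 25). The only residue r in {0, …, 24} with r³ ≡ 12 (mod 25) is r = 8, so k ≡ 8 (mod 25).

(→) Suppose k ≡ 8 (mod 25). Write k = 25j + 8. Then (25j + 8)³ = 15625j³ + 15000j² + 4800j + 512 = 25(625j³ + 600j² + 192j + 20) + 12, so k³ ≡ 12 (mod 25).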